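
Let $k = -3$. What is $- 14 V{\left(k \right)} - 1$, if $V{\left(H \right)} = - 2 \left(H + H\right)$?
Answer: $-169$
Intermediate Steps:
$V{\left(H \right)} = - 4 H$ ($V{\left(H \right)} = - 2 \cdot 2 H = - 4 H$)
$- 14 V{\left(k \right)} - 1 = - 14 \left(\left(-4\right) \left(-3\right)\right) - 1 = \left(-14\right) 12 - 1 = -168 - 1 = -169$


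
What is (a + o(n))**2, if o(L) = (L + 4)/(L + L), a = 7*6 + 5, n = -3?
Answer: 78961/36 ≈ 2193.4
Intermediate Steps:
a = 47 (a = 42 + 5 = 47)
o(L) = (4 + L)/(2*L) (o(L) = (4 + L)/((2*L)) = (4 + L)*(1/(2*L)) = (4 + L)/(2*L))
(a + o(n))**2 = (47 + (1/2)*(4 - 3)/(-3))**2 = (47 + (1/2)*(-1/3)*1)**2 = (47 - 1/6)**2 = (281/6)**2 = 78961/36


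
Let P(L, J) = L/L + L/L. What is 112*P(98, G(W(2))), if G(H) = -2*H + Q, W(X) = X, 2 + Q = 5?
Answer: 224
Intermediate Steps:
Q = 3 (Q = -2 + 5 = 3)
G(H) = 3 - 2*H (G(H) = -2*H + 3 = 3 - 2*H)
P(L, J) = 2 (P(L, J) = 1 + 1 = 2)
112*P(98, G(W(2))) = 112*2 = 224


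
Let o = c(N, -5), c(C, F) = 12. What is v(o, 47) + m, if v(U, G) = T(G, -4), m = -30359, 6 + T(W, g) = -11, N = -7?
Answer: -30376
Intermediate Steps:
T(W, g) = -17 (T(W, g) = -6 - 11 = -17)
o = 12
v(U, G) = -17
v(o, 47) + m = -17 - 30359 = -30376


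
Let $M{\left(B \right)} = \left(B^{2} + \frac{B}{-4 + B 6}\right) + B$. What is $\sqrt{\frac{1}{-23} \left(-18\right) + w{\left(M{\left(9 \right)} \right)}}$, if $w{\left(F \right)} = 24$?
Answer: $\frac{\sqrt{13110}}{23} \approx 4.9782$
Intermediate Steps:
$M{\left(B \right)} = B + B^{2} + \frac{B}{-4 + 6 B}$ ($M{\left(B \right)} = \left(B^{2} + \frac{B}{-4 + 6 B}\right) + B = B + B^{2} + \frac{B}{-4 + 6 B}$)
$\sqrt{\frac{1}{-23} \left(-18\right) + w{\left(M{\left(9 \right)} \right)}} = \sqrt{\frac{1}{-23} \left(-18\right) + 24} = \sqrt{\left(- \frac{1}{23}\right) \left(-18\right) + 24} = \sqrt{\frac{18}{23} + 24} = \sqrt{\frac{570}{23}} = \frac{\sqrt{13110}}{23}$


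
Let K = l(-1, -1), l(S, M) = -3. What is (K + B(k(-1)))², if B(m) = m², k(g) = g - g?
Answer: 9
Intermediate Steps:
k(g) = 0
K = -3
(K + B(k(-1)))² = (-3 + 0²)² = (-3 + 0)² = (-3)² = 9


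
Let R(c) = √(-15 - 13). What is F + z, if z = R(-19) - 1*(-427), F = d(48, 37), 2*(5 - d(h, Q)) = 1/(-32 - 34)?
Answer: 57025/132 + 2*I*√7 ≈ 432.01 + 5.2915*I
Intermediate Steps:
d(h, Q) = 661/132 (d(h, Q) = 5 - 1/(2*(-32 - 34)) = 5 - ½/(-66) = 5 - ½*(-1/66) = 5 + 1/132 = 661/132)
F = 661/132 ≈ 5.0076
R(c) = 2*I*√7 (R(c) = √(-28) = 2*I*√7)
z = 427 + 2*I*√7 (z = 2*I*√7 - 1*(-427) = 2*I*√7 + 427 = 427 + 2*I*√7 ≈ 427.0 + 5.2915*I)
F + z = 661/132 + (427 + 2*I*√7) = 57025/132 + 2*I*√7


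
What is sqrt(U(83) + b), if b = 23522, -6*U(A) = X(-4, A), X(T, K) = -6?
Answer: sqrt(23523) ≈ 153.37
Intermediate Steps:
U(A) = 1 (U(A) = -1/6*(-6) = 1)
sqrt(U(83) + b) = sqrt(1 + 23522) = sqrt(23523)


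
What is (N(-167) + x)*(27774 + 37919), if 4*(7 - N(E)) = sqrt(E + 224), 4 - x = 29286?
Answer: -1923162575 - 65693*sqrt(57)/4 ≈ -1.9233e+9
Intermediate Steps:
x = -29282 (x = 4 - 1*29286 = 4 - 29286 = -29282)
N(E) = 7 - sqrt(224 + E)/4 (N(E) = 7 - sqrt(E + 224)/4 = 7 - sqrt(224 + E)/4)
(N(-167) + x)*(27774 + 37919) = ((7 - sqrt(224 - 167)/4) - 29282)*(27774 + 37919) = ((7 - sqrt(57)/4) - 29282)*65693 = (-29275 - sqrt(57)/4)*65693 = -1923162575 - 65693*sqrt(57)/4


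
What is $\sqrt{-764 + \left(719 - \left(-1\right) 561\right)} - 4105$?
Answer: $-4105 + 2 \sqrt{129} \approx -4082.3$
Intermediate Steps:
$\sqrt{-764 + \left(719 - \left(-1\right) 561\right)} - 4105 = \sqrt{-764 + \left(719 - -561\right)} - 4105 = \sqrt{-764 + \left(719 + 561\right)} - 4105 = \sqrt{-764 + 1280} - 4105 = \sqrt{516} - 4105 = 2 \sqrt{129} - 4105 = -4105 + 2 \sqrt{129}$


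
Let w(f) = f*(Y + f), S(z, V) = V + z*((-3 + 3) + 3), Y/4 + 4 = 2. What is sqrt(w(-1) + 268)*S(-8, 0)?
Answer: -24*sqrt(277) ≈ -399.44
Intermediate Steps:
Y = -8 (Y = -16 + 4*2 = -16 + 8 = -8)
S(z, V) = V + 3*z (S(z, V) = V + z*(0 + 3) = V + z*3 = V + 3*z)
w(f) = f*(-8 + f)
sqrt(w(-1) + 268)*S(-8, 0) = sqrt(-(-8 - 1) + 268)*(0 + 3*(-8)) = sqrt(-1*(-9) + 268)*(0 - 24) = sqrt(9 + 268)*(-24) = sqrt(277)*(-24) = -24*sqrt(277)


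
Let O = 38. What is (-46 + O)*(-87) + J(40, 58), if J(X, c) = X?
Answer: 736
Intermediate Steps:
(-46 + O)*(-87) + J(40, 58) = (-46 + 38)*(-87) + 40 = -8*(-87) + 40 = 696 + 40 = 736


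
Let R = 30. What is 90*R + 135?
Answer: 2835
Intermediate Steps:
90*R + 135 = 90*30 + 135 = 2700 + 135 = 2835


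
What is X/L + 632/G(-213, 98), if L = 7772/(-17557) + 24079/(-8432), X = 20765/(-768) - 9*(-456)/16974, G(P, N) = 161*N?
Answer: 8841695860825489/1082992658061552 ≈ 8.1641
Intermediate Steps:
X = -19406291/724224 (X = 20765*(-1/768) + 4104*(1/16974) = -20765/768 + 228/943 = -19406291/724224 ≈ -26.796)
L = -488288507/148040624 (L = 7772*(-1/17557) + 24079*(-1/8432) = -7772/17557 - 24079/8432 = -488288507/148040624 ≈ -3.2983)
X/L + 632/G(-213, 98) = -19406291/(724224*(-488288507/148040624)) + 632/((161*98)) = -19406291/724224*(-148040624/488288507) + 632/15778 = 179557464322849/22101890980848 + 632*(1/15778) = 179557464322849/22101890980848 + 316/7889 = 8841695860825489/1082992658061552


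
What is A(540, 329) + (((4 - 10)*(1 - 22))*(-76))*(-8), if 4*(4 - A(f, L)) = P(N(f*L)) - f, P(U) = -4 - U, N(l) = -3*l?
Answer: -56497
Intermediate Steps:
A(f, L) = 5 + f/4 - 3*L*f/4 (A(f, L) = 4 - ((-4 - (-3)*f*L) - f)/4 = 4 - ((-4 - (-3)*L*f) - f)/4 = 4 - ((-4 + 3*L*f) - f)/4 = 4 - (-4 - f + 3*L*f)/4 = 4 + (1 + f/4 - 3*L*f/4) = 5 + f/4 - 3*L*f/4)
A(540, 329) + (((4 - 10)*(1 - 22))*(-76))*(-8) = (5 + (¼)*540 - ¾*329*540) + (((4 - 10)*(1 - 22))*(-76))*(-8) = (5 + 135 - 133245) + (-6*(-21)*(-76))*(-8) = -133105 + (126*(-76))*(-8) = -133105 - 9576*(-8) = -133105 + 76608 = -56497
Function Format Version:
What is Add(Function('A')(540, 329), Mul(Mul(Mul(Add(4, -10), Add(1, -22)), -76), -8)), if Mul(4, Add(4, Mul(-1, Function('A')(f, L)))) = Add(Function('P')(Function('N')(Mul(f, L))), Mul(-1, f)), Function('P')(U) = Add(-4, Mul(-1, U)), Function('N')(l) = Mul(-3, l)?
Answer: -56497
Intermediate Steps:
Function('A')(f, L) = Add(5, Mul(Rational(1, 4), f), Mul(Rational(-3, 4), L, f)) (Function('A')(f, L) = Add(4, Mul(Rational(-1, 4), Add(Add(-4, Mul(-1, Mul(-3, Mul(f, L)))), Mul(-1, f)))) = Add(4, Mul(Rational(-1, 4), Add(Add(-4, Mul(-1, Mul(-3, Mul(L, f)))), Mul(-1, f)))) = Add(4, Mul(Rational(-1, 4), Add(Add(-4, Mul(-1, Mul(-3, L, f))), Mul(-1, f)))) = Add(4, Mul(Rational(-1, 4), Add(Add(-4, Mul(3, L, f)), Mul(-1, f)))) = Add(4, Mul(Rational(-1, 4), Add(-4, Mul(-1, f), Mul(3, L, f)))) = Add(4, Add(1, Mul(Rational(1, 4), f), Mul(Rational(-3, 4), L, f))) = Add(5, Mul(Rational(1, 4), f), Mul(Rational(-3, 4), L, f)))
Add(Function('A')(540, 329), Mul(Mul(Mul(Add(4, -10), Add(1, -22)), -76), -8)) = Add(Add(5, Mul(Rational(1, 4), 540), Mul(Rational(-3, 4), 329, 540)), Mul(Mul(Mul(Add(4, -10), Add(1, -22)), -76), -8)) = Add(Add(5, 135, -133245), Mul(Mul(Mul(-6, -21), -76), -8)) = Add(-133105, Mul(Mul(126, -76), -8)) = Add(-133105, Mul(-9576, -8)) = Add(-133105, 76608) = -56497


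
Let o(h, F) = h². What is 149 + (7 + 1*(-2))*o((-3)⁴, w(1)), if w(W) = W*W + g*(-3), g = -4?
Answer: 32954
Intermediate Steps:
w(W) = 12 + W² (w(W) = W*W - 4*(-3) = W² + 12 = 12 + W²)
149 + (7 + 1*(-2))*o((-3)⁴, w(1)) = 149 + (7 + 1*(-2))*((-3)⁴)² = 149 + (7 - 2)*81² = 149 + 5*6561 = 149 + 32805 = 32954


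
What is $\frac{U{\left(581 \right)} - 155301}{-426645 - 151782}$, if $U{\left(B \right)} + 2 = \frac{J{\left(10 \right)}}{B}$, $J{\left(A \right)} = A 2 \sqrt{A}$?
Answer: $\frac{155303}{578427} - \frac{20 \sqrt{10}}{336066087} \approx 0.26849$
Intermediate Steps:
$J{\left(A \right)} = 2 A^{\frac{3}{2}}$ ($J{\left(A \right)} = 2 A \sqrt{A} = 2 A^{\frac{3}{2}}$)
$U{\left(B \right)} = -2 + \frac{20 \sqrt{10}}{B}$ ($U{\left(B \right)} = -2 + \frac{2 \cdot 10^{\frac{3}{2}}}{B} = -2 + \frac{2 \cdot 10 \sqrt{10}}{B} = -2 + \frac{20 \sqrt{10}}{B}$)
$\frac{U{\left(581 \right)} - 155301}{-426645 - 151782} = \frac{\left(-2 + \frac{20 \sqrt{10}}{581}\right) - 155301}{-426645 - 151782} = \frac{\left(-2 + 20 \sqrt{10} \cdot \frac{1}{581}\right) - 155301}{-578427} = \left(\left(-2 + \frac{20 \sqrt{10}}{581}\right) - 155301\right) \left(- \frac{1}{578427}\right) = \left(-155303 + \frac{20 \sqrt{10}}{581}\right) \left(- \frac{1}{578427}\right) = \frac{155303}{578427} - \frac{20 \sqrt{10}}{336066087}$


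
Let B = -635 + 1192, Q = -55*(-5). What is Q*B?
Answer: 153175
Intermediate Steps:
Q = 275
B = 557
Q*B = 275*557 = 153175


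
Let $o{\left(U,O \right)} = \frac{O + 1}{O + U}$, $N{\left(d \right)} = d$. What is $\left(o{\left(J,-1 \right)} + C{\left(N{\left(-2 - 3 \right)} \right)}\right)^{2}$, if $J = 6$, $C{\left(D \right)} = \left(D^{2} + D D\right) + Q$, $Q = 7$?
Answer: $3249$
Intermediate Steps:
$C{\left(D \right)} = 7 + 2 D^{2}$ ($C{\left(D \right)} = \left(D^{2} + D D\right) + 7 = \left(D^{2} + D^{2}\right) + 7 = 2 D^{2} + 7 = 7 + 2 D^{2}$)
$o{\left(U,O \right)} = \frac{1 + O}{O + U}$
$\left(o{\left(J,-1 \right)} + C{\left(N{\left(-2 - 3 \right)} \right)}\right)^{2} = \left(\frac{1 - 1}{-1 + 6} + \left(7 + 2 \left(-2 - 3\right)^{2}\right)\right)^{2} = \left(\frac{1}{5} \cdot 0 + \left(7 + 2 \left(-5\right)^{2}\right)\right)^{2} = \left(\frac{1}{5} \cdot 0 + \left(7 + 2 \cdot 25\right)\right)^{2} = \left(0 + \left(7 + 50\right)\right)^{2} = \left(0 + 57\right)^{2} = 57^{2} = 3249$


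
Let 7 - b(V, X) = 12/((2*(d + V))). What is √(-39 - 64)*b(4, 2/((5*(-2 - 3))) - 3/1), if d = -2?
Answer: 4*I*√103 ≈ 40.596*I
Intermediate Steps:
b(V, X) = 7 - 12/(-4 + 2*V) (b(V, X) = 7 - 12/(2*(-2 + V)) = 7 - 12/(-4 + 2*V))
√(-39 - 64)*b(4, 2/((5*(-2 - 3))) - 3/1) = √(-39 - 64)*((-20 + 7*4)/(-2 + 4)) = √(-103)*((-20 + 28)/2) = (I*√103)*((½)*8) = (I*√103)*4 = 4*I*√103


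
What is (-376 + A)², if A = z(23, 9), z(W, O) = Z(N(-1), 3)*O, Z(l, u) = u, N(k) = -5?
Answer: 121801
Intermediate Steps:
z(W, O) = 3*O
A = 27 (A = 3*9 = 27)
(-376 + A)² = (-376 + 27)² = (-349)² = 121801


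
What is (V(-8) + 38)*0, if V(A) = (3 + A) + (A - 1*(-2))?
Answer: 0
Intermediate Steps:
V(A) = 5 + 2*A (V(A) = (3 + A) + (A + 2) = (3 + A) + (2 + A) = 5 + 2*A)
(V(-8) + 38)*0 = ((5 + 2*(-8)) + 38)*0 = ((5 - 16) + 38)*0 = (-11 + 38)*0 = 27*0 = 0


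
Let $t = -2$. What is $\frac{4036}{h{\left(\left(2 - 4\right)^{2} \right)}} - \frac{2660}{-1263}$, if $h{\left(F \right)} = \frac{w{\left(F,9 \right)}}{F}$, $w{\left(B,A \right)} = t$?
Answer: $- \frac{10192276}{1263} \approx -8069.9$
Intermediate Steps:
$w{\left(B,A \right)} = -2$
$h{\left(F \right)} = - \frac{2}{F}$
$\frac{4036}{h{\left(\left(2 - 4\right)^{2} \right)}} - \frac{2660}{-1263} = \frac{4036}{\left(-2\right) \frac{1}{\left(2 - 4\right)^{2}}} - \frac{2660}{-1263} = \frac{4036}{\left(-2\right) \frac{1}{\left(-2\right)^{2}}} - - \frac{2660}{1263} = \frac{4036}{\left(-2\right) \frac{1}{4}} + \frac{2660}{1263} = \frac{4036}{- \frac{1}{2}} + \frac{2660}{1263} = 4036 \left(-2\right) + \frac{2660}{1263} = -8072 + \frac{2660}{1263} = - \frac{10192276}{1263}$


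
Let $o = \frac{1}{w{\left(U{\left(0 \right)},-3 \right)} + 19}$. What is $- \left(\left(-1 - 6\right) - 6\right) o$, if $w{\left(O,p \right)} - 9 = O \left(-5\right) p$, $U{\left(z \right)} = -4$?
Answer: $- \frac{13}{32} \approx -0.40625$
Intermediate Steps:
$w{\left(O,p \right)} = 9 - 5 O p$ ($w{\left(O,p \right)} = 9 + O \left(-5\right) p = 9 + - 5 O p = 9 - 5 O p$)
$o = - \frac{1}{32}$ ($o = \frac{1}{\left(9 - \left(-20\right) \left(-3\right)\right) + 19} = \frac{1}{\left(9 - 60\right) + 19} = \frac{1}{-51 + 19} = \frac{1}{-32} = - \frac{1}{32} \approx -0.03125$)
$- \left(\left(-1 - 6\right) - 6\right) o = - \frac{\left(\left(-1 - 6\right) - 6\right) \left(-1\right)}{32} = - \frac{\left(-7 - 6\right) \left(-1\right)}{32} = - \frac{\left(-13\right) \left(-1\right)}{32} = \left(-1\right) \frac{13}{32} = - \frac{13}{32}$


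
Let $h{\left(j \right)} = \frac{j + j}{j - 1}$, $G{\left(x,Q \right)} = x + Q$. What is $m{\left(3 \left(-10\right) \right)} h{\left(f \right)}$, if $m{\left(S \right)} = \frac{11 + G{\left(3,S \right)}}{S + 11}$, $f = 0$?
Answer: $0$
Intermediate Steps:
$G{\left(x,Q \right)} = Q + x$
$m{\left(S \right)} = \frac{14 + S}{11 + S}$ ($m{\left(S \right)} = \frac{11 + \left(S + 3\right)}{S + 11} = \frac{11 + \left(3 + S\right)}{11 + S} = \frac{14 + S}{11 + S}$)
$h{\left(j \right)} = \frac{2 j}{-1 + j}$
$m{\left(3 \left(-10\right) \right)} h{\left(f \right)} = \frac{14 + 3 \left(-10\right)}{11 + 3 \left(-10\right)} 2 \cdot 0 \frac{1}{-1 + 0} = \frac{14 - 30}{11 - 30} \cdot 2 \cdot 0 \frac{1}{-1} = \frac{1}{-19} \left(-16\right) 2 \cdot 0 \left(-1\right) = \left(- \frac{1}{19}\right) \left(-16\right) 0 = \frac{16}{19} \cdot 0 = 0$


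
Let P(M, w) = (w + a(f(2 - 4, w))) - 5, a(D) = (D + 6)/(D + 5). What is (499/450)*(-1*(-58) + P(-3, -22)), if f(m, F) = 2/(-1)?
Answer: 48403/1350 ≈ 35.854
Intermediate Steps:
f(m, F) = -2 (f(m, F) = 2*(-1) = -2)
a(D) = (6 + D)/(5 + D)
P(M, w) = -11/3 + w (P(M, w) = (w + (6 - 2)/(5 - 2)) - 5 = (w + 4/3) - 5 = (4/3 + w) - 5 = -11/3 + w)
(499/450)*(-1*(-58) + P(-3, -22)) = (499/450)*(-1*(-58) + (-11/3 - 22)) = (499*(1/450))*(58 - 77/3) = (499/450)*(97/3) = 48403/1350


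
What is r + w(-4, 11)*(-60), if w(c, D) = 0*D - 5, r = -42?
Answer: 258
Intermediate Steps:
w(c, D) = -5 (w(c, D) = 0 - 5 = -5)
r + w(-4, 11)*(-60) = -42 - 5*(-60) = -42 + 300 = 258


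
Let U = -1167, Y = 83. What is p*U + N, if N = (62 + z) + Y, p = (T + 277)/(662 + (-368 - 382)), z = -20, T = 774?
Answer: 1237517/88 ≈ 14063.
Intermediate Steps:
p = -1051/88 (p = (774 + 277)/(662 + (-368 - 382)) = 1051/(662 - 750) = 1051/(-88) = 1051*(-1/88) = -1051/88 ≈ -11.943)
N = 125 (N = (62 - 20) + 83 = 42 + 83 = 125)
p*U + N = -1051/88*(-1167) + 125 = 1226517/88 + 125 = 1237517/88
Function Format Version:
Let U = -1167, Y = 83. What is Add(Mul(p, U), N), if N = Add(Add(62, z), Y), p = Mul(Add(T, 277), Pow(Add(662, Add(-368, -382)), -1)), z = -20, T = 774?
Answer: Rational(1237517, 88) ≈ 14063.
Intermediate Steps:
p = Rational(-1051, 88) (p = Mul(Add(774, 277), Pow(Add(662, Add(-368, -382)), -1)) = Mul(1051, Pow(Add(662, -750), -1)) = Mul(1051, Pow(-88, -1)) = Mul(1051, Rational(-1, 88)) = Rational(-1051, 88) ≈ -11.943)
N = 125 (N = Add(Add(62, -20), 83) = Add(42, 83) = 125)
Add(Mul(p, U), N) = Add(Mul(Rational(-1051, 88), -1167), 125) = Add(Rational(1226517, 88), 125) = Rational(1237517, 88)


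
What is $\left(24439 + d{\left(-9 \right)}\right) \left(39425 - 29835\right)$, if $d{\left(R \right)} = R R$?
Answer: $235146800$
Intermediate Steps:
$d{\left(R \right)} = R^{2}$
$\left(24439 + d{\left(-9 \right)}\right) \left(39425 - 29835\right) = \left(24439 + \left(-9\right)^{2}\right) \left(39425 - 29835\right) = \left(24439 + 81\right) 9590 = 24520 \cdot 9590 = 235146800$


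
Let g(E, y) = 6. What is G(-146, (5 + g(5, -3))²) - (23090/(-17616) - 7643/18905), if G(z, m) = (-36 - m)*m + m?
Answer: -3142856092471/166515240 ≈ -18874.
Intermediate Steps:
G(z, m) = m + m*(-36 - m) (G(z, m) = m*(-36 - m) + m = m + m*(-36 - m))
G(-146, (5 + g(5, -3))²) - (23090/(-17616) - 7643/18905) = -(5 + 6)²*(35 + (5 + 6)²) - (23090/(-17616) - 7643/18905) = -1*11²*(35 + 11²) - (23090*(-1/17616) - 7643*1/18905) = -1*121*(35 + 121) - (-11545/8808 - 7643/18905) = -1*121*156 - 1*(-285577769/166515240) = -18876 + 285577769/166515240 = -3142856092471/166515240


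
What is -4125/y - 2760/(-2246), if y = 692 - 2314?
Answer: 6870735/1821506 ≈ 3.7720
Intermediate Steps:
y = -1622
-4125/y - 2760/(-2246) = -4125/(-1622) - 2760/(-2246) = -4125*(-1/1622) - 2760*(-1/2246) = 4125/1622 + 1380/1123 = 6870735/1821506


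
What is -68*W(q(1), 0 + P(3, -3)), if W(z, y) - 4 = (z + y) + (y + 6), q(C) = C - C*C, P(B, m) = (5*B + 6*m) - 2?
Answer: 0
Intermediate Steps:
P(B, m) = -2 + 5*B + 6*m
q(C) = C - C²
W(z, y) = 10 + z + 2*y (W(z, y) = 4 + ((z + y) + (y + 6)) = 4 + ((y + z) + (6 + y)) = 4 + (6 + z + 2*y) = 10 + z + 2*y)
-68*W(q(1), 0 + P(3, -3)) = -68*(10 + 1*(1 - 1*1) + 2*(0 + (-2 + 5*3 + 6*(-3)))) = -68*(10 + 1*(1 - 1) + 2*(0 + (-2 + 15 - 18))) = -68*(10 + 1*0 + 2*(0 - 5)) = -68*(10 + 0 + 2*(-5)) = -68*(10 + 0 - 10) = -68*0 = 0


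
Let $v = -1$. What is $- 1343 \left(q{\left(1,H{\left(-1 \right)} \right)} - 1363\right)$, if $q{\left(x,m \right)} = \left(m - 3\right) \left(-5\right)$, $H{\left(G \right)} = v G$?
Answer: $1817079$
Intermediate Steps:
$H{\left(G \right)} = - G$
$q{\left(x,m \right)} = 15 - 5 m$ ($q{\left(x,m \right)} = \left(-3 + m\right) \left(-5\right) = 15 - 5 m$)
$- 1343 \left(q{\left(1,H{\left(-1 \right)} \right)} - 1363\right) = - 1343 \left(\left(15 - 5 \left(\left(-1\right) \left(-1\right)\right)\right) - 1363\right) = - 1343 \left(\left(15 - 5\right) - 1363\right) = - 1343 \left(10 - 1363\right) = \left(-1343\right) \left(-1353\right) = 1817079$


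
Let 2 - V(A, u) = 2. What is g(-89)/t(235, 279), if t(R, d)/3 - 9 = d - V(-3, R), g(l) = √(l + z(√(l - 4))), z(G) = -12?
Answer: I*√101/864 ≈ 0.011632*I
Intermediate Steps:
V(A, u) = 0 (V(A, u) = 2 - 1*2 = 2 - 2 = 0)
g(l) = √(-12 + l) (g(l) = √(l - 12) = √(-12 + l))
t(R, d) = 27 + 3*d (t(R, d) = 27 + 3*(d - 1*0) = 27 + 3*(d + 0) = 27 + 3*d)
g(-89)/t(235, 279) = √(-12 - 89)/(27 + 3*279) = √(-101)/(27 + 837) = (I*√101)/864 = (I*√101)*(1/864) = I*√101/864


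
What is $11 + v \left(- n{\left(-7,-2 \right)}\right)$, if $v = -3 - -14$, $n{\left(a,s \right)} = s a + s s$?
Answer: $-187$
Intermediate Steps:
$n{\left(a,s \right)} = s^{2} + a s$ ($n{\left(a,s \right)} = a s + s^{2} = s^{2} + a s$)
$v = 11$ ($v = -3 + 14 = 11$)
$11 + v \left(- n{\left(-7,-2 \right)}\right) = 11 + 11 \left(- \left(-2\right) \left(-7 - 2\right)\right) = 11 + 11 \left(- \left(-2\right) \left(-9\right)\right) = 11 + 11 \left(\left(-1\right) 18\right) = 11 + 11 \left(-18\right) = 11 - 198 = -187$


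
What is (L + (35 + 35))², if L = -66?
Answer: 16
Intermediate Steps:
(L + (35 + 35))² = (-66 + (35 + 35))² = (-66 + 70)² = 4² = 16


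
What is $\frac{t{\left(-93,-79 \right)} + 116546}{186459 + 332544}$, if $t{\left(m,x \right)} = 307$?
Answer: $\frac{38951}{173001} \approx 0.22515$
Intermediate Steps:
$\frac{t{\left(-93,-79 \right)} + 116546}{186459 + 332544} = \frac{307 + 116546}{186459 + 332544} = \frac{116853}{519003} = 116853 \cdot \frac{1}{519003} = \frac{38951}{173001}$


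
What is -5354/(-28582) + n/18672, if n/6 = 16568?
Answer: 30638014/5559199 ≈ 5.5112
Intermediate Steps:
n = 99408 (n = 6*16568 = 99408)
-5354/(-28582) + n/18672 = -5354/(-28582) + 99408/18672 = -5354*(-1/28582) + 99408*(1/18672) = 2677/14291 + 2071/389 = 30638014/5559199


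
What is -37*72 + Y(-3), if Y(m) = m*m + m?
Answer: -2658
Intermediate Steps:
Y(m) = m + m² (Y(m) = m² + m = m + m²)
-37*72 + Y(-3) = -37*72 - 3*(1 - 3) = -2664 - 3*(-2) = -2664 + 6 = -2658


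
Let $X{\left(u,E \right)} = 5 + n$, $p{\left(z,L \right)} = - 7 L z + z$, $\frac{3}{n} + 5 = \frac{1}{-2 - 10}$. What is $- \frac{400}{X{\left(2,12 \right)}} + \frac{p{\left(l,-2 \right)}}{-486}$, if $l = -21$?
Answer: $- \frac{1308185}{14526} \approx -90.058$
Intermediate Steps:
$n = - \frac{36}{61}$ ($n = \frac{3}{-5 + \frac{1}{-2 - 10}} = \frac{3}{-5 + \frac{1}{-12}} = \frac{3}{-5 - \frac{1}{12}} = \frac{3}{- \frac{61}{12}} = 3 \left(- \frac{12}{61}\right) = - \frac{36}{61} \approx -0.59016$)
$p{\left(z,L \right)} = z - 7 L z$ ($p{\left(z,L \right)} = - 7 L z + z = z - 7 L z$)
$X{\left(u,E \right)} = \frac{269}{61}$ ($X{\left(u,E \right)} = 5 - \frac{36}{61} = \frac{269}{61}$)
$- \frac{400}{X{\left(2,12 \right)}} + \frac{p{\left(l,-2 \right)}}{-486} = - \frac{400}{\frac{269}{61}} + \frac{\left(-21\right) \left(1 - -14\right)}{-486} = \left(-400\right) \frac{61}{269} + - 21 \left(1 + 14\right) \left(- \frac{1}{486}\right) = - \frac{24400}{269} + \left(-21\right) 15 \left(- \frac{1}{486}\right) = - \frac{24400}{269} - - \frac{35}{54} = - \frac{24400}{269} + \frac{35}{54} = - \frac{1308185}{14526}$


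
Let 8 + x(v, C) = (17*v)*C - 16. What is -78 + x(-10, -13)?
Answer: 2108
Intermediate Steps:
x(v, C) = -24 + 17*C*v (x(v, C) = -8 + ((17*v)*C - 16) = -8 + (17*C*v - 16) = -8 + (-16 + 17*C*v) = -24 + 17*C*v)
-78 + x(-10, -13) = -78 + (-24 + 17*(-13)*(-10)) = -78 + (-24 + 2210) = -78 + 2186 = 2108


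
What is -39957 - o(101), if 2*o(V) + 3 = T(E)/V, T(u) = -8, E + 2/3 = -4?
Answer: -8071003/202 ≈ -39955.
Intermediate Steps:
E = -14/3 (E = -2/3 - 4 = -14/3 ≈ -4.6667)
o(V) = -3/2 - 4/V (o(V) = -3/2 + (-8/V)/2 = -3/2 - 4/V)
-39957 - o(101) = -39957 - (-3/2 - 4/101) = -39957 - 1*(-311/202) = -39957 + 311/202 = -8071003/202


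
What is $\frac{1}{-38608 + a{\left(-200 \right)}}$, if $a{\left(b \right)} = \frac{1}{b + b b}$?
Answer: $- \frac{39800}{1536598399} \approx -2.5901 \cdot 10^{-5}$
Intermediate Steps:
$a{\left(b \right)} = \frac{1}{b + b^{2}}$
$\frac{1}{-38608 + a{\left(-200 \right)}} = \frac{1}{-38608 + \frac{1}{\left(-200\right) \left(1 - 200\right)}} = \frac{1}{-38608 - \frac{1}{200 \left(-199\right)}} = \frac{1}{-38608 - - \frac{1}{39800}} = \frac{1}{-38608 + \frac{1}{39800}} = \frac{1}{- \frac{1536598399}{39800}} = - \frac{39800}{1536598399}$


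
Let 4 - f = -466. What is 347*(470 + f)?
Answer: 326180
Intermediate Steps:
f = 470 (f = 4 - 1*(-466) = 4 + 466 = 470)
347*(470 + f) = 347*(470 + 470) = 347*940 = 326180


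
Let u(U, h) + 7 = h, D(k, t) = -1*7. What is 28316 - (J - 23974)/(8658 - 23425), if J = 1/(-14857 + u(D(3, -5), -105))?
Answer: 6258814299661/221047223 ≈ 28314.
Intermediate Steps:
D(k, t) = -7
u(U, h) = -7 + h
J = -1/14969 (J = 1/(-14857 + (-7 - 105)) = 1/(-14857 - 112) = 1/(-14969) = -1/14969 ≈ -6.6805e-5)
28316 - (J - 23974)/(8658 - 23425) = 28316 - (-1/14969 - 23974)/(8658 - 23425) = 28316 - (-358866807)/(14969*(-14767)) = 28316 - (-358866807)*(-1)/(14969*14767) = 28316 - 1*358866807/221047223 = 28316 - 358866807/221047223 = 6258814299661/221047223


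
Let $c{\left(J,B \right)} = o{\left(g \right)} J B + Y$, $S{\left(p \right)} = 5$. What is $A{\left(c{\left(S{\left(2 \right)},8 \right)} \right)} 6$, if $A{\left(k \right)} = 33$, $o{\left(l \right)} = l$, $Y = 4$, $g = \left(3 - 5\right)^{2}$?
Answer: $198$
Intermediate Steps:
$g = 4$ ($g = \left(-2\right)^{2} = 4$)
$c{\left(J,B \right)} = 4 + 4 B J$ ($c{\left(J,B \right)} = 4 J B + 4 = 4 B J + 4 = 4 + 4 B J$)
$A{\left(c{\left(S{\left(2 \right)},8 \right)} \right)} 6 = 33 \cdot 6 = 198$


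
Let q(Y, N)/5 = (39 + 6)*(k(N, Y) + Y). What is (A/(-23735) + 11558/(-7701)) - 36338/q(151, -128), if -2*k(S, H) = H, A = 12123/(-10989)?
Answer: -4061733845683/1115891649675 ≈ -3.6399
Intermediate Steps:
A = -449/407 (A = 12123*(-1/10989) = -449/407 ≈ -1.1032)
k(S, H) = -H/2
q(Y, N) = 225*Y/2 (q(Y, N) = 5*((39 + 6)*(-Y/2 + Y)) = 5*(45*(Y/2)) = 5*(45*Y/2) = 225*Y/2)
(A/(-23735) + 11558/(-7701)) - 36338/q(151, -128) = (-449/407/(-23735) + 11558/(-7701)) - 36338/((225/2)*151) = (-449/407*(-1/23735) + 11558*(-1/7701)) - 36338/33975/2 = (449/9660145 - 11558/7701) - 36338*2/33975 = -111648498161/74392776645 - 72676/33975 = -4061733845683/1115891649675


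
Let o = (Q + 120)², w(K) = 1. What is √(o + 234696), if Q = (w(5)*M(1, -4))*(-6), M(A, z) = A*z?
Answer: 2*√63858 ≈ 505.40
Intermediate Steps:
Q = 24 (Q = (1*(1*(-4)))*(-6) = (1*(-4))*(-6) = -4*(-6) = 24)
o = 20736 (o = (24 + 120)² = 144² = 20736)
√(o + 234696) = √(20736 + 234696) = √255432 = 2*√63858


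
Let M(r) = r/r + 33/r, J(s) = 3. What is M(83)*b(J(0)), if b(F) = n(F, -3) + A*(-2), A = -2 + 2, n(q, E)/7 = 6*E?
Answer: -14616/83 ≈ -176.10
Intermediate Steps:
n(q, E) = 42*E (n(q, E) = 7*(6*E) = 42*E)
A = 0
M(r) = 1 + 33/r
b(F) = -126 (b(F) = 42*(-3) + 0*(-2) = -126 + 0 = -126)
M(83)*b(J(0)) = ((33 + 83)/83)*(-126) = ((1/83)*116)*(-126) = (116/83)*(-126) = -14616/83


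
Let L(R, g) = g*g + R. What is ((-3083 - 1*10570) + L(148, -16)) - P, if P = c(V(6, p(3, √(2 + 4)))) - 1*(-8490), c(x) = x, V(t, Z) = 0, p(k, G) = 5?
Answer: -21739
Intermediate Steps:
L(R, g) = R + g² (L(R, g) = g² + R = R + g²)
P = 8490 (P = 0 - 1*(-8490) = 0 + 8490 = 8490)
((-3083 - 1*10570) + L(148, -16)) - P = ((-3083 - 1*10570) + (148 + (-16)²)) - 1*8490 = ((-3083 - 10570) + (148 + 256)) - 8490 = (-13653 + 404) - 8490 = -13249 - 8490 = -21739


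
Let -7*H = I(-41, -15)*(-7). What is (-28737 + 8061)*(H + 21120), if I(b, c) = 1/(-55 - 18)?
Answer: -31877409084/73 ≈ -4.3668e+8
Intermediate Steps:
I(b, c) = -1/73 (I(b, c) = 1/(-73) = -1/73)
H = -1/73 (H = -(-1)*(-7)/511 = -1/7*7/73 = -1/73 ≈ -0.013699)
(-28737 + 8061)*(H + 21120) = (-28737 + 8061)*(-1/73 + 21120) = -20676*1541759/73 = -31877409084/73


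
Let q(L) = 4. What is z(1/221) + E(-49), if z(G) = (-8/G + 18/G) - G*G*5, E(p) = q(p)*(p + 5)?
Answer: 99342589/48841 ≈ 2034.0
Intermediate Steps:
E(p) = 20 + 4*p (E(p) = 4*(p + 5) = 4*(5 + p) = 20 + 4*p)
z(G) = -5*G² + 10/G (z(G) = 10/G - G²*5 = 10/G - 5*G² = -5*G² + 10/G)
z(1/221) + E(-49) = 5*(2 - (1/221)³)/(1/221) + (20 + 4*(-49)) = 5*(2 - (1/221)³)/(1/221) + (20 - 196) = 5*221*(2 - 1*1/10793861) - 176 = 5*221*(2 - 1/10793861) - 176 = 5*221*(21587721/10793861) - 176 = 107938605/48841 - 176 = 99342589/48841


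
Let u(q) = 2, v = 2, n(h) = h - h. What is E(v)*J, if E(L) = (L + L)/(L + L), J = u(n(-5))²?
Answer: 4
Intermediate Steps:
n(h) = 0
J = 4 (J = 2² = 4)
E(L) = 1 (E(L) = (2*L)/((2*L)) = (2*L)*(1/(2*L)) = 1)
E(v)*J = 1*4 = 4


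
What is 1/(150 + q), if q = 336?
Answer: 1/486 ≈ 0.0020576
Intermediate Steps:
1/(150 + q) = 1/(150 + 336) = 1/486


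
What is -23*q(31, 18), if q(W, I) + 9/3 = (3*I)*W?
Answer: -38433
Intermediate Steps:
q(W, I) = -3 + 3*I*W (q(W, I) = -3 + (3*I)*W = -3 + 3*I*W)
-23*q(31, 18) = -23*(-3 + 3*18*31) = -23*(-3 + 1674) = -23*1671 = -38433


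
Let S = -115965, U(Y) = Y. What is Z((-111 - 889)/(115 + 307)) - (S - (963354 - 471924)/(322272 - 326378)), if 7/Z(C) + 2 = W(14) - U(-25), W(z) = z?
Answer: 8799740281/75961 ≈ 1.1585e+5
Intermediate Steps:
Z(C) = 7/37 (Z(C) = 7/(-2 + (14 - 1*(-25))) = 7/(-2 + (14 + 25)) = 7/(-2 + 39) = 7/37)
Z((-111 - 889)/(115 + 307)) - (S - (963354 - 471924)/(322272 - 326378)) = 7/37 - (-115965 - (963354 - 471924)/(322272 - 326378)) = 7/37 - (-115965 - 491430/(-4106)) = 7/37 - (-115965 - 491430*(-1)/4106) = 7/37 - (-115965 - 1*(-245715/2053)) = 7/37 - (-115965 + 245715/2053) = 7/37 - 1*(-237830430/2053) = 7/37 + 237830430/2053 = 8799740281/75961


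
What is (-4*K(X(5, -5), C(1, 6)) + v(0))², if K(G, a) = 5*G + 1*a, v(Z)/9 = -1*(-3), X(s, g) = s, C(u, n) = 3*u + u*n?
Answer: 11881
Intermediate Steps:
C(u, n) = 3*u + n*u
v(Z) = 27 (v(Z) = 9*(-1*(-3)) = 9*3 = 27)
K(G, a) = a + 5*G (K(G, a) = 5*G + a = a + 5*G)
(-4*K(X(5, -5), C(1, 6)) + v(0))² = (-4*(1*(3 + 6) + 5*5) + 27)² = (-4*(1*9 + 25) + 27)² = (-4*(9 + 25) + 27)² = (-4*34 + 27)² = (-136 + 27)² = (-109)² = 11881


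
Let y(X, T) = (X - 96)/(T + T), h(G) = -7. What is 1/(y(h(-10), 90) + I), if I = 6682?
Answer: 180/1202657 ≈ 0.00014967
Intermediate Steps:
y(X, T) = (-96 + X)/(2*T) (y(X, T) = (-96 + X)/((2*T)) = (-96 + X)*(1/(2*T)) = (-96 + X)/(2*T))
1/(y(h(-10), 90) + I) = 1/((½)*(-96 - 7)/90 + 6682) = 1/((½)*(1/90)*(-103) + 6682) = 1/(-103/180 + 6682) = 1/(1202657/180) = 180/1202657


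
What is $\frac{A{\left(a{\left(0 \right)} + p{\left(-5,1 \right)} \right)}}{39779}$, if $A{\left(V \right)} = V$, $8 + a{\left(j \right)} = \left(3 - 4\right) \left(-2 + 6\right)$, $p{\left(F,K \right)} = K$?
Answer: $- \frac{11}{39779} \approx -0.00027653$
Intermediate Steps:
$a{\left(j \right)} = -12$ ($a{\left(j \right)} = -8 + \left(3 - 4\right) \left(-2 + 6\right) = -8 - 4 = -12$)
$\frac{A{\left(a{\left(0 \right)} + p{\left(-5,1 \right)} \right)}}{39779} = \frac{-12 + 1}{39779} = \left(-11\right) \frac{1}{39779} = - \frac{11}{39779}$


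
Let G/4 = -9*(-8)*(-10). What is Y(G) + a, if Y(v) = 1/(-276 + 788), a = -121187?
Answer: -62047743/512 ≈ -1.2119e+5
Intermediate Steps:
G = -2880 (G = 4*(-9*(-8)*(-10)) = 4*(72*(-10)) = 4*(-720) = -2880)
Y(v) = 1/512
Y(G) + a = 1/512 - 121187 = -62047743/512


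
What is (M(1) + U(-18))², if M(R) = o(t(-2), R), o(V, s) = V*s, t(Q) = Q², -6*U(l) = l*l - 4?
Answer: 21904/9 ≈ 2433.8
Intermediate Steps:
U(l) = ⅔ - l²/6 (U(l) = -(l*l - 4)/6 = -(l² - 4)/6 = -(-4 + l²)/6 = ⅔ - l²/6)
M(R) = 4*R (M(R) = (-2)²*R = 4*R)
(M(1) + U(-18))² = (4*1 + (⅔ - ⅙*(-18)²))² = (4 + (⅔ - ⅙*324))² = (4 + (⅔ - 54))² = (4 - 160/3)² = (-148/3)² = 21904/9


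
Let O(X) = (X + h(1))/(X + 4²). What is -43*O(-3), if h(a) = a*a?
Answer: 86/13 ≈ 6.6154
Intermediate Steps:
h(a) = a²
O(X) = (1 + X)/(16 + X) (O(X) = (X + 1²)/(X + 4²) = (X + 1)/(X + 16) = (1 + X)/(16 + X))
-43*O(-3) = -43*(1 - 3)/(16 - 3) = -43*(-2)/13 = -43*(-2/13) = 86/13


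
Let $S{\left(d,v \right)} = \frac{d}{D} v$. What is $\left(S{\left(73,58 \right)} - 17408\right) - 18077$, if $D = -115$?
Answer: $- \frac{4085009}{115} \approx -35522.0$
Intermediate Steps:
$S{\left(d,v \right)} = - \frac{d v}{115}$ ($S{\left(d,v \right)} = \frac{d}{-115} v = d \left(- \frac{1}{115}\right) v = - \frac{d}{115} v = - \frac{d v}{115}$)
$\left(S{\left(73,58 \right)} - 17408\right) - 18077 = \left(\left(- \frac{1}{115}\right) 73 \cdot 58 - 17408\right) - 18077 = \left(- \frac{4234}{115} - 17408\right) - 18077 = - \frac{2006154}{115} - 18077 = - \frac{4085009}{115}$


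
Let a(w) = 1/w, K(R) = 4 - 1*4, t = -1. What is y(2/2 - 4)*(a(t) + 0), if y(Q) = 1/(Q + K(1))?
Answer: 1/3 ≈ 0.33333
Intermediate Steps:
K(R) = 0 (K(R) = 4 - 4 = 0)
y(Q) = 1/Q (y(Q) = 1/(Q + 0) = 1/Q)
y(2/2 - 4)*(a(t) + 0) = (1/(-1) + 0)/(2/2 - 4) = (-1 + 0)/(2*(1/2) - 4) = -1/(1 - 4) = -1/(-3) = -1/3*(-1) = 1/3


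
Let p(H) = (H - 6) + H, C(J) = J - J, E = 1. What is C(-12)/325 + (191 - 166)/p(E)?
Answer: -25/4 ≈ -6.2500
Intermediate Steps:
C(J) = 0
p(H) = -6 + 2*H (p(H) = (-6 + H) + H = -6 + 2*H)
C(-12)/325 + (191 - 166)/p(E) = 0/325 + (191 - 166)/(-6 + 2*1) = 0*(1/325) + 25/(-6 + 2) = 0 + 25/(-4) = 0 + 25*(-1/4) = 0 - 25/4 = -25/4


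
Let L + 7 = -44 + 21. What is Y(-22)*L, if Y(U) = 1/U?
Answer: 15/11 ≈ 1.3636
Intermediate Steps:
L = -30 (L = -7 + (-44 + 21) = -7 - 23 = -30)
Y(-22)*L = -30/(-22) = -1/22*(-30) = 15/11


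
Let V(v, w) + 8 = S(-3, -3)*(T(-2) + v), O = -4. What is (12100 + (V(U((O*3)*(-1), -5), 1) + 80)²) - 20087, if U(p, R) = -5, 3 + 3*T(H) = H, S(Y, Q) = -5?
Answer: 27973/9 ≈ 3108.1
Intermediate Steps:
T(H) = -1 + H/3
V(v, w) = ⅓ - 5*v (V(v, w) = -8 - 5*((-1 + (⅓)*(-2)) + v) = -8 - 5*((-1 - ⅔) + v) = -8 - 5*(-5/3 + v) = -8 + (25/3 - 5*v) = ⅓ - 5*v)
(12100 + (V(U((O*3)*(-1), -5), 1) + 80)²) - 20087 = (12100 + ((⅓ - 5*(-5)) + 80)²) - 20087 = (12100 + ((⅓ + 25) + 80)²) - 20087 = (12100 + (76/3 + 80)²) - 20087 = (12100 + (316/3)²) - 20087 = (12100 + 99856/9) - 20087 = 208756/9 - 20087 = 27973/9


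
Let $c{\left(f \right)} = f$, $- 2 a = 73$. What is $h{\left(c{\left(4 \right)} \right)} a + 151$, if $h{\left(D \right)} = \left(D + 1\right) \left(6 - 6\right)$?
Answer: $151$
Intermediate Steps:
$a = - \frac{73}{2}$ ($a = \left(- \frac{1}{2}\right) 73 = - \frac{73}{2} \approx -36.5$)
$h{\left(D \right)} = 0$ ($h{\left(D \right)} = \left(1 + D\right) 0 = 0$)
$h{\left(c{\left(4 \right)} \right)} a + 151 = 0 \left(- \frac{73}{2}\right) + 151 = 0 + 151 = 151$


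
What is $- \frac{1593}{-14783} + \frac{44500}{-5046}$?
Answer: $- \frac{324902611}{37297509} \approx -8.7111$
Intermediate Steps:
$- \frac{1593}{-14783} + \frac{44500}{-5046} = \left(-1593\right) \left(- \frac{1}{14783}\right) + 44500 \left(- \frac{1}{5046}\right) = \frac{1593}{14783} - \frac{22250}{2523} = - \frac{324902611}{37297509}$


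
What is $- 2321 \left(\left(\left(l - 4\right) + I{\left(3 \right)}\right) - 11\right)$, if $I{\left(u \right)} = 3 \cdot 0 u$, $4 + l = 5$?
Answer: $32494$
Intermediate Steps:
$l = 1$ ($l = -4 + 5 = 1$)
$I{\left(u \right)} = 0$ ($I{\left(u \right)} = 0 u = 0$)
$- 2321 \left(\left(\left(l - 4\right) + I{\left(3 \right)}\right) - 11\right) = - 2321 \left(\left(\left(1 - 4\right) + 0\right) - 11\right) = - 2321 \left(\left(-3 + 0\right) - 11\right) = - 2321 \left(-3 - 11\right) = \left(-2321\right) \left(-14\right) = 32494$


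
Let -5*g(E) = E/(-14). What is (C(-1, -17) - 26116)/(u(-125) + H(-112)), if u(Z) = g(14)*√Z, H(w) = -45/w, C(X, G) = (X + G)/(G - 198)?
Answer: -5659841376/2784035 + 70433581568*I*√5/13920175 ≈ -2033.0 + 11314.0*I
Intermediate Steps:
C(X, G) = (G + X)/(-198 + G)
g(E) = E/70 (g(E) = -E/(5*(-14)) = -E*(-1)/(5*14) = -(-1)*E/70 = E/70)
u(Z) = √Z/5 (u(Z) = ((1/70)*14)*√Z = √Z/5)
(C(-1, -17) - 26116)/(u(-125) + H(-112)) = ((-17 - 1)/(-198 - 17) - 26116)/(√(-125)/5 - 45/(-112)) = (-18/(-215) - 26116)/((5*I*√5)/5 - 45*(-1/112)) = (-1/215*(-18) - 26116)/(I*√5 + 45/112) = (18/215 - 26116)/(45/112 + I*√5) = -5614922/(215*(45/112 + I*√5))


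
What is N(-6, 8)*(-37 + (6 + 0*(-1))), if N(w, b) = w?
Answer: 186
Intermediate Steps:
N(-6, 8)*(-37 + (6 + 0*(-1))) = -6*(-37 + (6 + 0*(-1))) = -6*(-37 + (6 + 0)) = -6*(-37 + 6) = -6*(-31) = 186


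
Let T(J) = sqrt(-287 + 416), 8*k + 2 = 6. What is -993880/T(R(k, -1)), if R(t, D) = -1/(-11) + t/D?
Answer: -993880*sqrt(129)/129 ≈ -87506.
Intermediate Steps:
k = 1/2 (k = -1/4 + (1/8)*6 = -1/4 + 3/4 = 1/2 ≈ 0.50000)
R(t, D) = 1/11 + t/D (R(t, D) = -1*(-1/11) + t/D = 1/11 + t/D)
T(J) = sqrt(129)
-993880/T(R(k, -1)) = -993880*sqrt(129)/129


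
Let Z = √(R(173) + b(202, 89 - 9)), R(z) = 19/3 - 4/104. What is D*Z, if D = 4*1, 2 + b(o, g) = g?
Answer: 10*√20514/39 ≈ 36.725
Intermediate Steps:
b(o, g) = -2 + g
R(z) = 491/78 (R(z) = 19*(⅓) - 4*1/104 = 19/3 - 1/26 = 491/78)
D = 4
Z = 5*√20514/78 (Z = √(491/78 + (-2 + (89 - 9))) = √(491/78 + (-2 + 80)) = √(491/78 + 78) = √(6575/78) = 5*√20514/78 ≈ 9.1812)
D*Z = 4*(5*√20514/78) = 10*√20514/39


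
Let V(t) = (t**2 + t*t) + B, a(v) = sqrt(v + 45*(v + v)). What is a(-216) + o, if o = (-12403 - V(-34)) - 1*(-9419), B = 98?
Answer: -5394 + 6*I*sqrt(546) ≈ -5394.0 + 140.2*I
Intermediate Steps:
a(v) = sqrt(91)*sqrt(v) (a(v) = sqrt(v + 45*(2*v)) = sqrt(v + 90*v) = sqrt(91*v) = sqrt(91)*sqrt(v))
V(t) = 98 + 2*t**2 (V(t) = (t**2 + t*t) + 98 = (t**2 + t**2) + 98 = 2*t**2 + 98 = 98 + 2*t**2)
o = -5394 (o = (-12403 - (98 + 2*(-34)**2)) - 1*(-9419) = (-12403 - (98 + 2*1156)) + 9419 = (-12403 - (98 + 2312)) + 9419 = (-12403 - 1*2410) + 9419 = (-12403 - 2410) + 9419 = -14813 + 9419 = -5394)
a(-216) + o = sqrt(91)*sqrt(-216) - 5394 = sqrt(91)*(6*I*sqrt(6)) - 5394 = 6*I*sqrt(546) - 5394 = -5394 + 6*I*sqrt(546)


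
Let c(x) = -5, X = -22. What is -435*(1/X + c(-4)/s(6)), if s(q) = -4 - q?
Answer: -2175/11 ≈ -197.73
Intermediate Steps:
-435*(1/X + c(-4)/s(6)) = -435*(1/(-22) - 5/(-4 - 1*6)) = -435*(1*(-1/22) - 5/(-4 - 6)) = -435*(-1/22 - 5/(-10)) = -435*(-1/22 - 5*(-⅒)) = -435*(-1/22 + ½) = -435*5/11 = -2175/11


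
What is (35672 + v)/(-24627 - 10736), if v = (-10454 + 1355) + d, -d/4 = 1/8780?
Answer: -58327734/77621785 ≈ -0.75144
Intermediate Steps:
d = -1/2195 (d = -4/8780 = -4*1/8780 = -1/2195 ≈ -0.00045558)
v = -19972306/2195 (v = (-10454 + 1355) - 1/2195 = -9099 - 1/2195 = -19972306/2195 ≈ -9099.0)
(35672 + v)/(-24627 - 10736) = (35672 - 19972306/2195)/(-24627 - 10736) = (58327734/2195)/(-35363) = (58327734/2195)*(-1/35363) = -58327734/77621785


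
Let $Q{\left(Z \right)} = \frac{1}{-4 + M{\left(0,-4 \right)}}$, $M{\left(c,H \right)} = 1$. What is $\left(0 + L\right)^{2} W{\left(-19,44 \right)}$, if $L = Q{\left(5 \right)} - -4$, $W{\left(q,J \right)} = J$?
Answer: $\frac{5324}{9} \approx 591.56$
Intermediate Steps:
$Q{\left(Z \right)} = - \frac{1}{3}$ ($Q{\left(Z \right)} = \frac{1}{-4 + 1} = \frac{1}{-3} = - \frac{1}{3}$)
$L = \frac{11}{3}$ ($L = - \frac{1}{3} - -4 = - \frac{1}{3} + 4 = \frac{11}{3} \approx 3.6667$)
$\left(0 + L\right)^{2} W{\left(-19,44 \right)} = \left(0 + \frac{11}{3}\right)^{2} \cdot 44 = \left(\frac{11}{3}\right)^{2} \cdot 44 = \frac{121}{9} \cdot 44 = \frac{5324}{9}$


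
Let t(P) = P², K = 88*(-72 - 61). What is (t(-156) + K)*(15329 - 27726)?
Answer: -156598904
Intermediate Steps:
K = -11704 (K = 88*(-133) = -11704)
(t(-156) + K)*(15329 - 27726) = ((-156)² - 11704)*(15329 - 27726) = (24336 - 11704)*(-12397) = 12632*(-12397) = -156598904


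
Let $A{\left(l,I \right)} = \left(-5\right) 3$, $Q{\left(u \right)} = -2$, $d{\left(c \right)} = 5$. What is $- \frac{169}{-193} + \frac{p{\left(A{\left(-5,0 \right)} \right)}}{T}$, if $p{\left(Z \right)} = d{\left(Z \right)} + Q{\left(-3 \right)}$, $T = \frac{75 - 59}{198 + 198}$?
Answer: $\frac{57997}{772} \approx 75.126$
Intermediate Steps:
$T = \frac{4}{99}$ ($T = \frac{75 + \left(-111 + 52\right)}{396} = \left(75 - 59\right) \frac{1}{396} = 16 \cdot \frac{1}{396} = \frac{4}{99} \approx 0.040404$)
$A{\left(l,I \right)} = -15$
$p{\left(Z \right)} = 3$ ($p{\left(Z \right)} = 5 - 2 = 3$)
$- \frac{169}{-193} + \frac{p{\left(A{\left(-5,0 \right)} \right)}}{T} = - \frac{169}{-193} + \frac{3}{\frac{4}{99}} = \left(-169\right) \left(- \frac{1}{193}\right) + 3 \cdot \frac{99}{4} = \frac{169}{193} + \frac{297}{4} = \frac{57997}{772}$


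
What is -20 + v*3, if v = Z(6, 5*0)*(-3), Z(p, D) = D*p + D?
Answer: -20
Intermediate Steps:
Z(p, D) = D + D*p
v = 0 (v = ((5*0)*(1 + 6))*(-3) = (0*7)*(-3) = 0*(-3) = 0)
-20 + v*3 = -20 + 0*3 = -20 + 0 = -20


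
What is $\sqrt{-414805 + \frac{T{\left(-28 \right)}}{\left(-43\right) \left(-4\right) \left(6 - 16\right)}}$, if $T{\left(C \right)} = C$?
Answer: $\frac{i \sqrt{76697441490}}{430} \approx 644.05 i$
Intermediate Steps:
$\sqrt{-414805 + \frac{T{\left(-28 \right)}}{\left(-43\right) \left(-4\right) \left(6 - 16\right)}} = \sqrt{-414805 - \frac{28}{\left(-43\right) \left(-4\right) \left(6 - 16\right)}} = \sqrt{-414805 - \frac{28}{172 \left(-10\right)}} = \sqrt{-414805 - \frac{28}{-1720}} = \sqrt{-414805 - - \frac{7}{430}} = \sqrt{-414805 + \frac{7}{430}} = \sqrt{- \frac{178366143}{430}} = \frac{i \sqrt{76697441490}}{430}$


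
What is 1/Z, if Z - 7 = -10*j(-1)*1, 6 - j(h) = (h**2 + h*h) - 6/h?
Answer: 1/27 ≈ 0.037037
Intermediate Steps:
j(h) = 6 - 2*h**2 + 6/h (j(h) = 6 - ((h**2 + h*h) - 6/h) = 6 - ((h**2 + h**2) - 6/h) = 6 - (2*h**2 - 6/h) = 6 - (-6/h + 2*h**2) = 6 + (-2*h**2 + 6/h) = 6 - 2*h**2 + 6/h)
Z = 27 (Z = 7 - 10*(6 - 2*(-1)**2 + 6/(-1))*1 = 7 - 10*(6 - 2*1 + 6*(-1))*1 = 7 - 10*(6 - 2 - 6)*1 = 7 - 10*(-2)*1 = 7 + 20*1 = 7 + 20 = 27)
1/Z = 1/27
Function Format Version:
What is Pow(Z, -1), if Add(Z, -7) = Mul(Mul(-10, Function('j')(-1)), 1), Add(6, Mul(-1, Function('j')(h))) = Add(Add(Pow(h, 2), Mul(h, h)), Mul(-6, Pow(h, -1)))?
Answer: Rational(1, 27) ≈ 0.037037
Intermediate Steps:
Function('j')(h) = Add(6, Mul(-2, Pow(h, 2)), Mul(6, Pow(h, -1))) (Function('j')(h) = Add(6, Mul(-1, Add(Add(Pow(h, 2), Mul(h, h)), Mul(-6, Pow(h, -1))))) = Add(6, Mul(-1, Add(Add(Pow(h, 2), Pow(h, 2)), Mul(-6, Pow(h, -1))))) = Add(6, Mul(-1, Add(Mul(2, Pow(h, 2)), Mul(-6, Pow(h, -1))))) = Add(6, Mul(-1, Add(Mul(-6, Pow(h, -1)), Mul(2, Pow(h, 2))))) = Add(6, Add(Mul(-2, Pow(h, 2)), Mul(6, Pow(h, -1)))) = Add(6, Mul(-2, Pow(h, 2)), Mul(6, Pow(h, -1))))
Z = 27 (Z = Add(7, Mul(Mul(-10, Add(6, Mul(-2, Pow(-1, 2)), Mul(6, Pow(-1, -1)))), 1)) = Add(7, Mul(Mul(-10, Add(6, Mul(-2, 1), Mul(6, -1))), 1)) = Add(7, Mul(Mul(-10, Add(6, -2, -6)), 1)) = Add(7, Mul(Mul(-10, -2), 1)) = Add(7, Mul(20, 1)) = Add(7, 20) = 27)
Pow(Z, -1) = Pow(27, -1) = Rational(1, 27)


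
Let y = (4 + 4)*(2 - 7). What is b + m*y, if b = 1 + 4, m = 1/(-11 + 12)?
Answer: -35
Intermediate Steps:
m = 1 (m = 1/1 = 1)
y = -40 (y = 8*(-5) = -40)
b = 5
b + m*y = 5 + 1*(-40) = 5 - 40 = -35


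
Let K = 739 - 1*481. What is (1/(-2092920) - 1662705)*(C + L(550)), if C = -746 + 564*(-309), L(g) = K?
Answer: 152040684396926291/523230 ≈ 2.9058e+11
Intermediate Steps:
K = 258 (K = 739 - 481 = 258)
L(g) = 258
C = -175022 (C = -746 - 174276 = -175022)
(1/(-2092920) - 1662705)*(C + L(550)) = (1/(-2092920) - 1662705)*(-175022 + 258) = (-1/2092920 - 1662705)*(-174764) = -3479908548601/2092920*(-174764) = 152040684396926291/523230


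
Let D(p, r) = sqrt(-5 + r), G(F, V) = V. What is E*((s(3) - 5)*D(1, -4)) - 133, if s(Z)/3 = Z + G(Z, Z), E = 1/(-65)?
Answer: -133 - 3*I/5 ≈ -133.0 - 0.6*I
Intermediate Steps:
E = -1/65 ≈ -0.015385
s(Z) = 6*Z (s(Z) = 3*(Z + Z) = 3*(2*Z) = 6*Z)
E*((s(3) - 5)*D(1, -4)) - 133 = -(6*3 - 5)*sqrt(-5 - 4)/65 - 133 = -(18 - 5)*sqrt(-9)/65 - 133 = -3*I/5 - 133 = -133 - 3*I/5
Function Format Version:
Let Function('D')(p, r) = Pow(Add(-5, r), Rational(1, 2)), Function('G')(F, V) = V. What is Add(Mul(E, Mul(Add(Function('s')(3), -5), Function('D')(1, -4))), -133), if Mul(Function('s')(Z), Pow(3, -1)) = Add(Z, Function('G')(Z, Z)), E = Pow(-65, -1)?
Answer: Add(-133, Mul(Rational(-3, 5), I)) ≈ Add(-133.00, Mul(-0.60000, I))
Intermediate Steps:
E = Rational(-1, 65) ≈ -0.015385
Function('s')(Z) = Mul(6, Z) (Function('s')(Z) = Mul(3, Add(Z, Z)) = Mul(3, Mul(2, Z)) = Mul(6, Z))
Add(Mul(E, Mul(Add(Function('s')(3), -5), Function('D')(1, -4))), -133) = Add(Mul(Rational(-1, 65), Mul(Add(Mul(6, 3), -5), Pow(Add(-5, -4), Rational(1, 2)))), -133) = Add(Mul(Rational(-1, 65), Mul(Add(18, -5), Pow(-9, Rational(1, 2)))), -133) = Add(Mul(Rational(-1, 65), Mul(13, Mul(3, I))), -133) = Add(Mul(Rational(-1, 65), Mul(39, I)), -133) = Add(Mul(Rational(-3, 5), I), -133) = Add(-133, Mul(Rational(-3, 5), I))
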